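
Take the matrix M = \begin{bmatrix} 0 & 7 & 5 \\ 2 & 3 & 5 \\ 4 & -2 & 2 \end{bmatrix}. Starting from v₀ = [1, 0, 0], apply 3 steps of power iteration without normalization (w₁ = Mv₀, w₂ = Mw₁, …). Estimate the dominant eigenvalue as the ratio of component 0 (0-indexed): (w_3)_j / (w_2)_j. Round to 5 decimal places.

w1 = Mv₀ = (0, 2, 4)
w2 = Mw1 = (34, 26, 4)
w3 = Mw2 = (202, 166, 92)
Ratio at component: 202 / 34 = 5.94118

5.94118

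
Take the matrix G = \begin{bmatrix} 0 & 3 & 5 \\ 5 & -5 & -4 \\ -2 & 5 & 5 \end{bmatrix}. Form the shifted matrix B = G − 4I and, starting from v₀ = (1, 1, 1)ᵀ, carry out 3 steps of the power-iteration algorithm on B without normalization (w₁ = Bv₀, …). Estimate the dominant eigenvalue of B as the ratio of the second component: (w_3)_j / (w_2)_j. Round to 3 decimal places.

μ ≈ -8.000

B = G − 4I has rows (-4, 3, 5); (5, -9, -4); (-2, 5, 1)
w1 = Bv₀ = ((-4)·1 + 3·1 + 5·1; 5·1 + (-9)·1 + (-4)·1; (-2)·1 + 5·1 + 1·1) = (4, -8, 4)
w2 = Bw1 = ((-4)·4 + 3·(-8) + 5·4; 5·4 + (-9)·(-8) + (-4)·4; (-2)·4 + 5·(-8) + 1·4) = (-20, 76, -44)
w3 = Bw2 = (88, -608, 376)
Ratio: -608/76 = -8.000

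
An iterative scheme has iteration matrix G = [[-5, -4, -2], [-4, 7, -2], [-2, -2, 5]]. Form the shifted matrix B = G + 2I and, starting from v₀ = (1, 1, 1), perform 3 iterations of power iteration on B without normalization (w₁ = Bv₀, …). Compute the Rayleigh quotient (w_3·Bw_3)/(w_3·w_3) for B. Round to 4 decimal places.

μ ≈ 8.1614

B = G + 2I has rows (-3, -4, -2); (-4, 9, -2); (-2, -2, 7)
w1 = Bv₀ = (-9, 3, 3)
w2 = Bw1 = (9, 57, 33)
w3 = Bw2 = (-321, 411, 99)
Bw3 = (-879, 4785, 513)
w3·Bw3 = 2299581; w3·w3 = 281763; μ ≈ 2299581/281763 = 8.1614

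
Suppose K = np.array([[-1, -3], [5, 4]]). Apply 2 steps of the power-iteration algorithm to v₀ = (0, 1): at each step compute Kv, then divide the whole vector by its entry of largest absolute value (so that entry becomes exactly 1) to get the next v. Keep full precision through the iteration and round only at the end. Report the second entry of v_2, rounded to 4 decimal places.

Kv0 = (-3.00000, 4.00000); divide by 4.00000 → v1 = (-0.75000, 1.00000)
Kv1 = (-2.25000, 0.25000); divide by -2.25000 → v2 = (1.00000, -0.11111)
Requested entry of v2: 1/-9 = -0.1111

-0.1111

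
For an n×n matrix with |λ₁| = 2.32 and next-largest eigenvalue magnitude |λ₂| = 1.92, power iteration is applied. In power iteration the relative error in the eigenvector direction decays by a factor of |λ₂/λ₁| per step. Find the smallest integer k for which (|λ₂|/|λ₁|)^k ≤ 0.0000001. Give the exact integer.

86

|λ₂/λ₁| = 1.92/2.32 = 0.82759
Need k ≥ ln(0.0000001) / ln(0.82759) = -16.1181 / -0.1892 ≈ 85.172
Smallest integer k satisfying the bound: 86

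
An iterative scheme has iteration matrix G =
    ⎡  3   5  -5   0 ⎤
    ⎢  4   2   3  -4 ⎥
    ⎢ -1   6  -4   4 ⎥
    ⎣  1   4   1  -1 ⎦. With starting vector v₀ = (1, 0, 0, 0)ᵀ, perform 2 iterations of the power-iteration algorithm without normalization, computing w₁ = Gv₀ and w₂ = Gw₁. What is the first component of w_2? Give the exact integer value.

w1 = Gv₀ = (3·1 + 5·0 + (-5)·0 + 0·0; 4·1 + 2·0 + 3·0 + (-4)·0; (-1)·1 + 6·0 + (-4)·0 + 4·0; 1·1 + 4·0 + 1·0 + (-1)·0) = (3, 4, -1, 1)
w2 = Gw1 = (3·3 + 5·4 + (-5)·(-1) + 0·1; 4·3 + 2·4 + 3·(-1) + (-4)·1; (-1)·3 + 6·4 + (-4)·(-1) + 4·1; 1·3 + 4·4 + 1·(-1) + (-1)·1) = (34, 13, 29, 17)
The requested component of w2 is 34.

34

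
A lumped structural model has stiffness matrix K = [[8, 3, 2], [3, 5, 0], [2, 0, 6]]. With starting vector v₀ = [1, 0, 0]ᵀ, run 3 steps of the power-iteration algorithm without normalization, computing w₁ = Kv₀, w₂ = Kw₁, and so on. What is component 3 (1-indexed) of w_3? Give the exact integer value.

w1 = Kv₀ = (8·1 + 3·0 + 2·0; 3·1 + 5·0 + 0·0; 2·1 + 0·0 + 6·0) = (8, 3, 2)
w2 = Kw1 = (8·8 + 3·3 + 2·2; 3·8 + 5·3 + 0·2; 2·8 + 0·3 + 6·2) = (77, 39, 28)
w3 = Kw2 = (789, 426, 322)
The requested component of w3 is 322.

322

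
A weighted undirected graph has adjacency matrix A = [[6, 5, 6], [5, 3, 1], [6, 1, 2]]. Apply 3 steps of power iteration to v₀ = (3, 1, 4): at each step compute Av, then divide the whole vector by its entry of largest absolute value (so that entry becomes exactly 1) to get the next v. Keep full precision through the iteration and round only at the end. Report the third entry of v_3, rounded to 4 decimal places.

0.6142

Av0 = (47.00000, 22.00000, 27.00000); divide by 47.00000 → v1 = (1.00000, 0.46809, 0.57447)
Av1 = (11.78723, 6.97872, 7.61702); divide by 11.78723 → v2 = (1.00000, 0.59206, 0.64621)
Av2 = (12.83755, 7.42238, 7.88448); divide by 12.83755 → v3 = (1.00000, 0.57818, 0.61417)
Requested entry of v3: 4368/7112 = 0.6142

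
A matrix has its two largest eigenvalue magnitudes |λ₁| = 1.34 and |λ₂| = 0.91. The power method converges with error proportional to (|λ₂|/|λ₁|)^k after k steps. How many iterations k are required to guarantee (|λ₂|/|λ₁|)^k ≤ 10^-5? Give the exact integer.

30

|λ₂/λ₁| = 0.91/1.34 = 0.67910
Need k ≥ ln(10^-5) / ln(0.67910) = -11.5129 / -0.3870 ≈ 29.751
Smallest integer k satisfying the bound: 30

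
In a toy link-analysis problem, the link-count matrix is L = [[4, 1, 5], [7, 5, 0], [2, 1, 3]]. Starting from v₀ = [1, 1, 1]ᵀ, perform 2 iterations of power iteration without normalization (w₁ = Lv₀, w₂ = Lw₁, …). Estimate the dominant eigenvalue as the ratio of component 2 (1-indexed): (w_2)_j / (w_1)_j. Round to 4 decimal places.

λ ≈ 10.8333

w1 = Lv₀ = (10, 12, 6)
w2 = Lw1 = (82, 130, 50)
Ratio at component: 130 / 12 = 10.8333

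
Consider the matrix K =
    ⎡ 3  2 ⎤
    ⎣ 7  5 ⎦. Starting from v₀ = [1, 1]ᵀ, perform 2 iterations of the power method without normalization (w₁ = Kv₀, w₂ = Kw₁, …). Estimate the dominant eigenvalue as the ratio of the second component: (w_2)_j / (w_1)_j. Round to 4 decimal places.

w1 = Kv₀ = (5, 12)
w2 = Kw1 = (39, 95)
Ratio at component: 95 / 12 = 7.9167

7.9167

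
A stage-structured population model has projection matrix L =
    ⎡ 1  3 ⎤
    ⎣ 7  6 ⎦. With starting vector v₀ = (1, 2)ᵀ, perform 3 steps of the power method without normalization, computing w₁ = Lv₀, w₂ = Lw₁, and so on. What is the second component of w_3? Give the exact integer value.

1426

w1 = Lv₀ = (7, 19)
w2 = Lw1 = (64, 163)
w3 = Lw2 = (553, 1426)
The requested component of w3 is 1426.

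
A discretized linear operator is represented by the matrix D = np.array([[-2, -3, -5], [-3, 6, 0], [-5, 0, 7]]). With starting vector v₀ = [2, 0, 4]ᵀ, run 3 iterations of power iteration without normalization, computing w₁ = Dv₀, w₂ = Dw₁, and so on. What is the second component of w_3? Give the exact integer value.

288

w1 = Dv₀ = (-24, -6, 18)
w2 = Dw1 = (-24, 36, 246)
w3 = Dw2 = (-1290, 288, 1842)
The requested component of w3 is 288.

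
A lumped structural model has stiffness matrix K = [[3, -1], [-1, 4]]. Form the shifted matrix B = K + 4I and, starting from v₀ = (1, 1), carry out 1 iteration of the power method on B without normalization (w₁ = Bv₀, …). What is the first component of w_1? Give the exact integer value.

B = K + 4I has rows (7, -1); (-1, 8)
w1 = Bv₀ = (7·1 + (-1)·1; (-1)·1 + 8·1) = (6, 7)
Requested component of w1: 6

6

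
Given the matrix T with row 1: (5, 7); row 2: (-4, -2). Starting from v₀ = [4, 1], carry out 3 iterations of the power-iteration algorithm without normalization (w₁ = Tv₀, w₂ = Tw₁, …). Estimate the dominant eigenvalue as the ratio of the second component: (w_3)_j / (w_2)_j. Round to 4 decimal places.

w1 = Tv₀ = (5·4 + 7·1; (-4)·4 + (-2)·1) = (27, -18)
w2 = Tw1 = (5·27 + 7·(-18); (-4)·27 + (-2)·(-18)) = (9, -72)
w3 = Tw2 = (-459, 108)
Ratio at component: 108 / -72 = -1.5000

λ ≈ -1.5000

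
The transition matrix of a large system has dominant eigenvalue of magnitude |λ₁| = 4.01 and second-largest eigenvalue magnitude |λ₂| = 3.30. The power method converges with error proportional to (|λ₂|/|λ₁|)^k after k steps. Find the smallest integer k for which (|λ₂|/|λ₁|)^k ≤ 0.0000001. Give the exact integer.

|λ₂/λ₁| = 3.30/4.01 = 0.82294
Need k ≥ ln(0.0000001) / ln(0.82294) = -16.1181 / -0.1949 ≈ 82.713
Smallest integer k satisfying the bound: 83

83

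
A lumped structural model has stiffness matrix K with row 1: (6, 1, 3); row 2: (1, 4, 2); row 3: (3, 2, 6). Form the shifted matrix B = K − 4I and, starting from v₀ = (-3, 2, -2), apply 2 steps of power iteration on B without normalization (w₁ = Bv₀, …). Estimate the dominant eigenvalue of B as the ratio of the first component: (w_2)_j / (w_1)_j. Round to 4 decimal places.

5.4000

B = K − 4I has rows (2, 1, 3); (1, 0, 2); (3, 2, 2)
w1 = Bv₀ = (-10, -7, -9)
w2 = Bw1 = (-54, -28, -62)
Ratio: -54/-10 = 5.4000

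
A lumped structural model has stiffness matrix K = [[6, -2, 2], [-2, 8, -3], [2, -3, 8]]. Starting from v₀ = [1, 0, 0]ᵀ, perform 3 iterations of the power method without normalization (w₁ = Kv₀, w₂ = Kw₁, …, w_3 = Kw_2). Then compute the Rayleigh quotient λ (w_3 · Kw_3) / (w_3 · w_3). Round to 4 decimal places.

12.1559

w1 = Kv₀ = (6·1 + (-2)·0 + 2·0; (-2)·1 + 8·0 + (-3)·0; 2·1 + (-3)·0 + 8·0) = (6, -2, 2)
w2 = Kw1 = (6·6 + (-2)·(-2) + 2·2; (-2)·6 + 8·(-2) + (-3)·2; 2·6 + (-3)·(-2) + 8·2) = (44, -34, 34)
w3 = Kw2 = (400, -462, 462)
Kw3 = (4248, -5882, 5882)
w3·Kw3 = 400·4248 + (-462)·(-5882) + 462·5882 = 7134168; w3·w3 = 400·400 + (-462)·(-462) + 462·462 = 586888
λ ≈ 7134168/586888 = 12.1559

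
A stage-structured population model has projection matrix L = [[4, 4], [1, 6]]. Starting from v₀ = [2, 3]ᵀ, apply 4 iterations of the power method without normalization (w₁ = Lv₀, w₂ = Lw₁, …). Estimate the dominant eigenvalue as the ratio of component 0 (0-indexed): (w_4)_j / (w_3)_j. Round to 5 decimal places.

w1 = Lv₀ = (4·2 + 4·3; 1·2 + 6·3) = (20, 20)
w2 = Lw1 = (4·20 + 4·20; 1·20 + 6·20) = (160, 140)
w3 = Lw2 = (1200, 1000)
w4 = Lw3 = (8800, 7200)
Ratio at component: 8800 / 1200 = 7.33333

λ ≈ 7.33333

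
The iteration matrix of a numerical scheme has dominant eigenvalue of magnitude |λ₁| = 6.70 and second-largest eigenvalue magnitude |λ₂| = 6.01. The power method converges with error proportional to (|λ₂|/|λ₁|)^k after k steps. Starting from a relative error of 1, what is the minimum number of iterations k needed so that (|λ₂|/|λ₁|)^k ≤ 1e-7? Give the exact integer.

149

|λ₂/λ₁| = 6.01/6.70 = 0.89701
Need k ≥ ln(1e-7) / ln(0.89701) = -16.1181 / -0.1087 ≈ 148.304
Smallest integer k satisfying the bound: 149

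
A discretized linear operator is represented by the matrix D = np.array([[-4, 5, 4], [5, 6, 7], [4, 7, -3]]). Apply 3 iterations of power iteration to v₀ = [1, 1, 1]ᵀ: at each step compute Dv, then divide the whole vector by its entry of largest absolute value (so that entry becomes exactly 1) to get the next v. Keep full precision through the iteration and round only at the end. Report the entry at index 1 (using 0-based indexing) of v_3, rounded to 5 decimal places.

1.00000

Dv0 = (5.000000, 18.000000, 8.000000); divide by 18.000000 → v1 = (0.277778, 1.000000, 0.444444)
Dv1 = (5.666667, 10.500000, 6.777778); divide by 10.500000 → v2 = (0.539683, 1.000000, 0.645503)
Dv2 = (5.423280, 13.216931, 7.222222); divide by 13.216931 → v3 = (0.410328, 1.000000, 0.546437)
Requested entry of v3: 2498/2498 = 1.00000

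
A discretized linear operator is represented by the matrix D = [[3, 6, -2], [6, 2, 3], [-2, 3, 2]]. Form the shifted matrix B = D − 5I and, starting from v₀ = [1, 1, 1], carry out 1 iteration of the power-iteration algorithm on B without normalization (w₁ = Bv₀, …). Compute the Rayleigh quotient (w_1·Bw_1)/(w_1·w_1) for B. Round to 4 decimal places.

B = D − 5I has rows (-2, 6, -2); (6, -3, 3); (-2, 3, -3)
w1 = Bv₀ = (2, 6, -2)
Bw1 = (36, -12, 20)
w1·Bw1 = -40; w1·w1 = 44; μ ≈ -40/44 = -0.9091

-0.9091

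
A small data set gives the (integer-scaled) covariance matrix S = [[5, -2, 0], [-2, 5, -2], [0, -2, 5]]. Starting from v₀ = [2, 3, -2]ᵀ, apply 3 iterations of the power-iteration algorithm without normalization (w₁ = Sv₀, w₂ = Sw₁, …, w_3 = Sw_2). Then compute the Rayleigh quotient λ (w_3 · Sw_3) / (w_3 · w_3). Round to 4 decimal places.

w1 = Sv₀ = (4, 15, -16)
w2 = Sw1 = (-10, 99, -110)
w3 = Sw2 = (-248, 735, -748)
Sw3 = (-2710, 5667, -5210)
w3·Sw3 = (-248)·(-2710) + 735·5667 + (-748)·(-5210) = 8734405; w3·w3 = (-248)·(-248) + 735·735 + (-748)·(-748) = 1161233
λ ≈ 8734405/1161233 = 7.5217

λ ≈ 7.5217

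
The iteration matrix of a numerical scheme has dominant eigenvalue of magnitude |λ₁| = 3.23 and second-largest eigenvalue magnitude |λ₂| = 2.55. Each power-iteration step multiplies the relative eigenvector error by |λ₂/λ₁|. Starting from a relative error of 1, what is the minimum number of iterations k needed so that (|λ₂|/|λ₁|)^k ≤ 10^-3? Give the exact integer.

|λ₂/λ₁| = 2.55/3.23 = 0.78947
Need k ≥ ln(10^-3) / ln(0.78947) = -6.9078 / -0.2364 ≈ 29.222
Smallest integer k satisfying the bound: 30

30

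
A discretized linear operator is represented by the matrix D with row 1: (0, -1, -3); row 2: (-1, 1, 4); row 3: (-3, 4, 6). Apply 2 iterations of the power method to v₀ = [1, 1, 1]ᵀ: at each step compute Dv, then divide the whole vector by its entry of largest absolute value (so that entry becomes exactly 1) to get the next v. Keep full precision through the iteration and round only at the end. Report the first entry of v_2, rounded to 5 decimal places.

-0.35714

Dv0 = (-4.000000, 4.000000, 7.000000); divide by 7.000000 → v1 = (-0.571429, 0.571429, 1.000000)
Dv1 = (-3.571429, 5.142857, 10.000000); divide by 10.000000 → v2 = (-0.357143, 0.514286, 1.000000)
Requested entry of v2: -25/70 = -0.35714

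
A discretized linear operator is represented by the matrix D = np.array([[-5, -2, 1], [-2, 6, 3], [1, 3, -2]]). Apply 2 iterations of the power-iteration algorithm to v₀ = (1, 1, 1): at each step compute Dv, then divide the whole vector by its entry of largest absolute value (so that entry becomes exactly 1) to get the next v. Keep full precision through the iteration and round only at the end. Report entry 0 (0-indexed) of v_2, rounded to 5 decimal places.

Dv0 = (-6.000000, 7.000000, 2.000000); divide by 7.000000 → v1 = (-0.857143, 1.000000, 0.285714)
Dv1 = (2.571429, 8.571429, 1.571429); divide by 8.571429 → v2 = (0.300000, 1.000000, 0.183333)
Requested entry of v2: 18/60 = 0.30000

0.30000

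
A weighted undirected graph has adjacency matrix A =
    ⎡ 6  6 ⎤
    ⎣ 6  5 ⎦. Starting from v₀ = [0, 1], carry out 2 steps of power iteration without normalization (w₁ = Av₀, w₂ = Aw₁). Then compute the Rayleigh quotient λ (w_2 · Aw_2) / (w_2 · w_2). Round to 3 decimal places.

w1 = Av₀ = (6·0 + 6·1; 6·0 + 5·1) = (6, 5)
w2 = Aw1 = (6·6 + 6·5; 6·6 + 5·5) = (66, 61)
Aw2 = (762, 701)
w2·Aw2 = 66·762 + 61·701 = 93053; w2·w2 = 66·66 + 61·61 = 8077
λ ≈ 93053/8077 = 11.521

11.521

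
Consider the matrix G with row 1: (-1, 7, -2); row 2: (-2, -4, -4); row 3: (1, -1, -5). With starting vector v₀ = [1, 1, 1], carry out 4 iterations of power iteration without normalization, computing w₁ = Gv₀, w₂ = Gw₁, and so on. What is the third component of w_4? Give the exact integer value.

w1 = Gv₀ = ((-1)·1 + 7·1 + (-2)·1; (-2)·1 + (-4)·1 + (-4)·1; 1·1 + (-1)·1 + (-5)·1) = (4, -10, -5)
w2 = Gw1 = ((-1)·4 + 7·(-10) + (-2)·(-5); (-2)·4 + (-4)·(-10) + (-4)·(-5); 1·4 + (-1)·(-10) + (-5)·(-5)) = (-64, 52, 39)
w3 = Gw2 = (350, -236, -311)
w4 = Gw3 = (-1380, 1488, 2141)
The requested component of w4 is 2141.

2141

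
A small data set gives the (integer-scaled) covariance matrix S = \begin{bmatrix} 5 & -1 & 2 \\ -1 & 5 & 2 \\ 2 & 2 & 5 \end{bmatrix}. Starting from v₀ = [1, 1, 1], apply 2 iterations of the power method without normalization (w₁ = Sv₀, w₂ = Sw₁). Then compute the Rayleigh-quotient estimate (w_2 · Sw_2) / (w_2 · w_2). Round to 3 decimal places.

7.371

w1 = Sv₀ = (6, 6, 9)
w2 = Sw1 = (42, 42, 69)
Sw2 = (306, 306, 513)
w2·Sw2 = 42·306 + 42·306 + 69·513 = 61101; w2·w2 = 42·42 + 42·42 + 69·69 = 8289
λ ≈ 61101/8289 = 7.371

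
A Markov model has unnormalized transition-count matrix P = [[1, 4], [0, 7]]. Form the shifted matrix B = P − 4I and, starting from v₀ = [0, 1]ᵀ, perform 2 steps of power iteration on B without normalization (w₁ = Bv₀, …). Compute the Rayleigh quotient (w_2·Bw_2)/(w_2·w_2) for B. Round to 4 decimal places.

μ ≈ 3.0000

B = P − 4I has rows (-3, 4); (0, 3)
w1 = Bv₀ = ((-3)·0 + 4·1; 0·0 + 3·1) = (4, 3)
w2 = Bw1 = ((-3)·4 + 4·3; 0·4 + 3·3) = (0, 9)
Bw2 = (36, 27)
w2·Bw2 = 243; w2·w2 = 81; μ ≈ 243/81 = 3.0000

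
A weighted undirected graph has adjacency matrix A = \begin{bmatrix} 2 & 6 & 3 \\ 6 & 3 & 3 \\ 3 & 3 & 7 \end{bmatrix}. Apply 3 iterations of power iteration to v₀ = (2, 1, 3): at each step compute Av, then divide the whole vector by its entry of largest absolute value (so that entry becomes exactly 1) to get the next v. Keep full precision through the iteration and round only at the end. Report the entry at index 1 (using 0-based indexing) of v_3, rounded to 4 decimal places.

0.8656

Av0 = (19.00000, 24.00000, 30.00000); divide by 30.00000 → v1 = (0.63333, 0.80000, 1.00000)
Av1 = (9.06667, 9.20000, 11.30000); divide by 11.30000 → v2 = (0.80236, 0.81416, 1.00000)
Av2 = (9.48968, 10.25664, 11.84956); divide by 11.84956 → v3 = (0.80085, 0.86557, 1.00000)
Requested entry of v3: 3477/4017 = 0.8656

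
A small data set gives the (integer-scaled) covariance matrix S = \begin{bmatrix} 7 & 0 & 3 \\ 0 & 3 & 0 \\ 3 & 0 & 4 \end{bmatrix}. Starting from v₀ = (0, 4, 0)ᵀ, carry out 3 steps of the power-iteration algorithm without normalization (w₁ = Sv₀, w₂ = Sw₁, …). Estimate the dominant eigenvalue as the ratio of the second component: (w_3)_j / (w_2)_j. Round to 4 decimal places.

3.0000

w1 = Sv₀ = (7·0 + 0·4 + 3·0; 0·0 + 3·4 + 0·0; 3·0 + 0·4 + 4·0) = (0, 12, 0)
w2 = Sw1 = (7·0 + 0·12 + 3·0; 0·0 + 3·12 + 0·0; 3·0 + 0·12 + 4·0) = (0, 36, 0)
w3 = Sw2 = (0, 108, 0)
Ratio at component: 108 / 36 = 3.0000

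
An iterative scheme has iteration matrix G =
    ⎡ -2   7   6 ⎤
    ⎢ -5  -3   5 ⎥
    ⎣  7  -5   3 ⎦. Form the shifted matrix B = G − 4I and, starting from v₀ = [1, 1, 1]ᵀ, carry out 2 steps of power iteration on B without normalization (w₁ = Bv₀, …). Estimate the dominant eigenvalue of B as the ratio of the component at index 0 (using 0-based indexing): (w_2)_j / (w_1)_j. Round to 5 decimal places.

B = G − 4I has rows (-6, 7, 6); (-5, -7, 5); (7, -5, -1)
w1 = Bv₀ = (7, -7, 1)
w2 = Bw1 = (-85, 19, 83)
Ratio: -85/7 = -12.14286

μ ≈ -12.14286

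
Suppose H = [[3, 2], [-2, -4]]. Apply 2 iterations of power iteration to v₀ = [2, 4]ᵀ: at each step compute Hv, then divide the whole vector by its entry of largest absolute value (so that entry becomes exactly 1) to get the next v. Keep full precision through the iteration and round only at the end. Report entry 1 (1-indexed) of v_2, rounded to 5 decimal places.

0.03846

Hv0 = (14.000000, -20.000000); divide by -20.000000 → v1 = (-0.700000, 1.000000)
Hv1 = (-0.100000, -2.600000); divide by -2.600000 → v2 = (0.038462, 1.000000)
Requested entry of v2: 2/52 = 0.03846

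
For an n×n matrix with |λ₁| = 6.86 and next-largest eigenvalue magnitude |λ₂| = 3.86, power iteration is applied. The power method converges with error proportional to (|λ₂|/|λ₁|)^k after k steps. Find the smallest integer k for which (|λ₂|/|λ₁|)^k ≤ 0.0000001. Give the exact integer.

29

|λ₂/λ₁| = 3.86/6.86 = 0.56268
Need k ≥ ln(0.0000001) / ln(0.56268) = -16.1181 / -0.5750 ≈ 28.030
Smallest integer k satisfying the bound: 29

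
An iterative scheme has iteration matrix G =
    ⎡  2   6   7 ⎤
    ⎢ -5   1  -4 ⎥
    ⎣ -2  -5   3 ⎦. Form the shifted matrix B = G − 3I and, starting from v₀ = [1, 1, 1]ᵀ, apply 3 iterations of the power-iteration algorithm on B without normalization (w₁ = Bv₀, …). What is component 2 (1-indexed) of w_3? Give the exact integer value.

B = G − 3I has rows (-1, 6, 7); (-5, -2, -4); (-2, -5, 0)
w1 = Bv₀ = (12, -11, -7)
w2 = Bw1 = (-127, -10, 31)
w3 = Bw2 = (284, 531, 304)
Requested component of w3: 531

531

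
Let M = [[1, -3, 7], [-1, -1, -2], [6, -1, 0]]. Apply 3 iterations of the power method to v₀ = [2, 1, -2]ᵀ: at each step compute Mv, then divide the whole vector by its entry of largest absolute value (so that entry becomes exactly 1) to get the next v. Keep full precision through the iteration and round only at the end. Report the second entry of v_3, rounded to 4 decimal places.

-0.2365

Mv0 = (-15.00000, 1.00000, 11.00000); divide by -15.00000 → v1 = (1.00000, -0.06667, -0.73333)
Mv1 = (-3.93333, 0.53333, 6.06667); divide by 6.06667 → v2 = (-0.64835, 0.08791, 1.00000)
Mv2 = (6.08791, -1.43956, -3.97802); divide by 6.08791 → v3 = (1.00000, -0.23646, -0.65343)
Requested entry of v3: 131/-554 = -0.2365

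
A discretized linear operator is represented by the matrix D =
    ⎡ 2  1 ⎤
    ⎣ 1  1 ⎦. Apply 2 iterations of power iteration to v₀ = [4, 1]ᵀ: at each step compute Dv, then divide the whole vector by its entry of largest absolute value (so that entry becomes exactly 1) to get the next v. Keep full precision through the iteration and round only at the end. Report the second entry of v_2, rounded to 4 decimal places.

Dv0 = (9.00000, 5.00000); divide by 9.00000 → v1 = (1.00000, 0.55556)
Dv1 = (2.55556, 1.55556); divide by 2.55556 → v2 = (1.00000, 0.60870)
Requested entry of v2: 14/23 = 0.6087

0.6087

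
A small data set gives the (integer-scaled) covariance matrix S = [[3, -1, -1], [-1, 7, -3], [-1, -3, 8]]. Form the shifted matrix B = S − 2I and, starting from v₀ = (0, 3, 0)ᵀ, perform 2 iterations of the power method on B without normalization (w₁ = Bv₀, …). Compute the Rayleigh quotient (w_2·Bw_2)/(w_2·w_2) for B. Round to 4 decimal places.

8.4216

B = S − 2I has rows (1, -1, -1); (-1, 5, -3); (-1, -3, 6)
w1 = Bv₀ = (1·0 + (-1)·3 + (-1)·0; (-1)·0 + 5·3 + (-3)·0; (-1)·0 + (-3)·3 + 6·0) = (-3, 15, -9)
w2 = Bw1 = (1·(-3) + (-1)·15 + (-1)·(-9); (-1)·(-3) + 5·15 + (-3)·(-9); (-1)·(-3) + (-3)·15 + 6·(-9)) = (-9, 105, -96)
Bw2 = (-18, 822, -882)
w2·Bw2 = 171144; w2·w2 = 20322; μ ≈ 171144/20322 = 8.4216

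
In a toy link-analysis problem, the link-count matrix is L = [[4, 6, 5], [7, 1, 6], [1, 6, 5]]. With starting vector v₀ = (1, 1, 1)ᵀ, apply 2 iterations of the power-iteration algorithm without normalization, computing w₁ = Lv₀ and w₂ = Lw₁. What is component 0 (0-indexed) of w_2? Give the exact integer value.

w1 = Lv₀ = (15, 14, 12)
w2 = Lw1 = (204, 191, 159)
The requested component of w2 is 204.

204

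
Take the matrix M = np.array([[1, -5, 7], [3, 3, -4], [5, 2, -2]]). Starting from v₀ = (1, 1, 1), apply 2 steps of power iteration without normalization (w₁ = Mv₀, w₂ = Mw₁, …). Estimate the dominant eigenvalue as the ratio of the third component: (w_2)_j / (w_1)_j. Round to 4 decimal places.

λ ≈ 1.8000

w1 = Mv₀ = (3, 2, 5)
w2 = Mw1 = (28, -5, 9)
Ratio at component: 9 / 5 = 1.8000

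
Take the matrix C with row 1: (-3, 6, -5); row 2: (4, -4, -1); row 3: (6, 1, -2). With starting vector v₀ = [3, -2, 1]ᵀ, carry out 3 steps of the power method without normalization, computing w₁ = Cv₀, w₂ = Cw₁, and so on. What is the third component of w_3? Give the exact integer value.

w1 = Cv₀ = (-26, 19, 14)
w2 = Cw1 = (122, -194, -165)
w3 = Cw2 = (-705, 1429, 868)
The requested component of w3 is 868.

868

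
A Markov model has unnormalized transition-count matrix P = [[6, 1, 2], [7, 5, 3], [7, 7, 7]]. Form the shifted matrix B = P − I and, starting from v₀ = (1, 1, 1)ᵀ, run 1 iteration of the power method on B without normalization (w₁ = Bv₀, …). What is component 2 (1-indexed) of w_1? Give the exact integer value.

B = P − I has rows (5, 1, 2); (7, 4, 3); (7, 7, 6)
w1 = Bv₀ = (5·1 + 1·1 + 2·1; 7·1 + 4·1 + 3·1; 7·1 + 7·1 + 6·1) = (8, 14, 20)
Requested component of w1: 14

14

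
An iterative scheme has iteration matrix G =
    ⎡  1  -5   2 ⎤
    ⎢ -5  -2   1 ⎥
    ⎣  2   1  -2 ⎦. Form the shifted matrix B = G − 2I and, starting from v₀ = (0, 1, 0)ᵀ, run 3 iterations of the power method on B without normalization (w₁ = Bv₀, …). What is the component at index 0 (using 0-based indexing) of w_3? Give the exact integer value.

B = G − 2I has rows (-1, -5, 2); (-5, -4, 1); (2, 1, -4)
w1 = Bv₀ = ((-1)·0 + (-5)·1 + 2·0; (-5)·0 + (-4)·1 + 1·0; 2·0 + 1·1 + (-4)·0) = (-5, -4, 1)
w2 = Bw1 = ((-1)·(-5) + (-5)·(-4) + 2·1; (-5)·(-5) + (-4)·(-4) + 1·1; 2·(-5) + 1·(-4) + (-4)·1) = (27, 42, -18)
w3 = Bw2 = (-273, -321, 168)
Requested component of w3: -273

-273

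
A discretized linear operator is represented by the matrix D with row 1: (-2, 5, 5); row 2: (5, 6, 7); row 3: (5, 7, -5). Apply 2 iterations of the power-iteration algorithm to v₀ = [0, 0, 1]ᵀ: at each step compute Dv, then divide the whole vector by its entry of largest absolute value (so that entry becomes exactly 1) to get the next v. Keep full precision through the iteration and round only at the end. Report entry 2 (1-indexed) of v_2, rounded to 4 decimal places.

Dv0 = (5.00000, 7.00000, -5.00000); divide by 7.00000 → v1 = (0.71429, 1.00000, -0.71429)
Dv1 = (0.00000, 4.57143, 14.14286); divide by 14.14286 → v2 = (0.00000, 0.32323, 1.00000)
Requested entry of v2: 32/99 = 0.3232

0.3232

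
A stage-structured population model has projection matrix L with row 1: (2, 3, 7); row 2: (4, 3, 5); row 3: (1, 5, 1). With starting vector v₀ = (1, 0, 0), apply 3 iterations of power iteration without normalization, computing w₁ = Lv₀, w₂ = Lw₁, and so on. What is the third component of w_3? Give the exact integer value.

w1 = Lv₀ = (2·1 + 3·0 + 7·0; 4·1 + 3·0 + 5·0; 1·1 + 5·0 + 1·0) = (2, 4, 1)
w2 = Lw1 = (2·2 + 3·4 + 7·1; 4·2 + 3·4 + 5·1; 1·2 + 5·4 + 1·1) = (23, 25, 23)
w3 = Lw2 = (282, 282, 171)
The requested component of w3 is 171.

171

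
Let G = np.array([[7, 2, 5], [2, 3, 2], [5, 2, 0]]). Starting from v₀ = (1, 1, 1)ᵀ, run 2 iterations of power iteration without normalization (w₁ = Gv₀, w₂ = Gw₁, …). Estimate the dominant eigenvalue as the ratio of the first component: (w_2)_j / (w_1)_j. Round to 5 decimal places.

w1 = Gv₀ = (7·1 + 2·1 + 5·1; 2·1 + 3·1 + 2·1; 5·1 + 2·1 + 0·1) = (14, 7, 7)
w2 = Gw1 = (7·14 + 2·7 + 5·7; 2·14 + 3·7 + 2·7; 5·14 + 2·7 + 0·7) = (147, 63, 84)
Ratio at component: 147 / 14 = 10.50000

10.50000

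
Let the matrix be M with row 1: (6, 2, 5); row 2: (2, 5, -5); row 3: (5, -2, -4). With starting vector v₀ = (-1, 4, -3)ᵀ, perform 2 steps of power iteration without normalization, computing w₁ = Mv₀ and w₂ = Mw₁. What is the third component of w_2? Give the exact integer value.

-127

w1 = Mv₀ = (-13, 33, -1)
w2 = Mw1 = (-17, 144, -127)
The requested component of w2 is -127.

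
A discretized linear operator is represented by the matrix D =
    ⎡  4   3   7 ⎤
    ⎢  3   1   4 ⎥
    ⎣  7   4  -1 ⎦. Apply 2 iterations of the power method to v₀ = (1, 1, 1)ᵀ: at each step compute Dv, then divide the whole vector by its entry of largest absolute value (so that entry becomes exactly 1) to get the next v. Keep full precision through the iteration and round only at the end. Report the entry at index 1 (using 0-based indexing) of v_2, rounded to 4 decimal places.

0.6000

Dv0 = (14.00000, 8.00000, 10.00000); divide by 14.00000 → v1 = (1.00000, 0.57143, 0.71429)
Dv1 = (10.71429, 6.42857, 8.57143); divide by 10.71429 → v2 = (1.00000, 0.60000, 0.80000)
Requested entry of v2: 90/150 = 0.6000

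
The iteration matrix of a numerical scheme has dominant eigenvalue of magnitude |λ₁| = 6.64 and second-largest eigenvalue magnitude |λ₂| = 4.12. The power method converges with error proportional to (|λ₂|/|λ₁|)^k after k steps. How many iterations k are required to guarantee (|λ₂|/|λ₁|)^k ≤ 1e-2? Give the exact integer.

10

|λ₂/λ₁| = 4.12/6.64 = 0.62048
Need k ≥ ln(1e-2) / ln(0.62048) = -4.6052 / -0.4773 ≈ 9.649
Smallest integer k satisfying the bound: 10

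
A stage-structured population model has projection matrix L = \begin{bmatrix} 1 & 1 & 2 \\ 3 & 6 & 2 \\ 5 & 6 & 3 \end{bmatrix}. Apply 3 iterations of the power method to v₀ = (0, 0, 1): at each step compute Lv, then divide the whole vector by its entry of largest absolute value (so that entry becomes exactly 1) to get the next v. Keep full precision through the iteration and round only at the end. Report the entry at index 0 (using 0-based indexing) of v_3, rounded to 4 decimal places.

Lv0 = (2.00000, 2.00000, 3.00000); divide by 3.00000 → v1 = (0.66667, 0.66667, 1.00000)
Lv1 = (3.33333, 8.00000, 10.33333); divide by 10.33333 → v2 = (0.32258, 0.77419, 1.00000)
Lv2 = (3.09677, 7.61290, 9.25806); divide by 9.25806 → v3 = (0.33449, 0.82230, 1.00000)
Requested entry of v3: 96/287 = 0.3345

0.3345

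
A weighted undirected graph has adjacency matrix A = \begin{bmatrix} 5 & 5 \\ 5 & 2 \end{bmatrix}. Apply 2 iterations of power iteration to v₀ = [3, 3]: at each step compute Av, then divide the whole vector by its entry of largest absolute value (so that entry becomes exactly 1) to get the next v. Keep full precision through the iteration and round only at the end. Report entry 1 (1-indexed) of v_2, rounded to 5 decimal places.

1.00000

Av0 = (30.000000, 21.000000); divide by 30.000000 → v1 = (1.000000, 0.700000)
Av1 = (8.500000, 6.400000); divide by 8.500000 → v2 = (1.000000, 0.752941)
Requested entry of v2: 255/255 = 1.00000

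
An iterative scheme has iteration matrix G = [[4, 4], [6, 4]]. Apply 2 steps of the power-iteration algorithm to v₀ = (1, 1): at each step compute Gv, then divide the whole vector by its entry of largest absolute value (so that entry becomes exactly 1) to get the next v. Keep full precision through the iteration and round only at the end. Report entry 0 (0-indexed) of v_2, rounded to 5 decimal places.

Gv0 = (8.000000, 10.000000); divide by 10.000000 → v1 = (0.800000, 1.000000)
Gv1 = (7.200000, 8.800000); divide by 8.800000 → v2 = (0.818182, 1.000000)
Requested entry of v2: 72/88 = 0.81818

0.81818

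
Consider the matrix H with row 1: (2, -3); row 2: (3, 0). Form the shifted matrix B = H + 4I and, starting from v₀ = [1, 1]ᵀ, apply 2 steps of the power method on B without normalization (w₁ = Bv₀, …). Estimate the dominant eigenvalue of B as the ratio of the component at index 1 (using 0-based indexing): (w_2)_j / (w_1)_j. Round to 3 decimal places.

B = H + 4I has rows (6, -3); (3, 4)
w1 = Bv₀ = (6·1 + (-3)·1; 3·1 + 4·1) = (3, 7)
w2 = Bw1 = (6·3 + (-3)·7; 3·3 + 4·7) = (-3, 37)
Ratio: 37/7 = 5.286

5.286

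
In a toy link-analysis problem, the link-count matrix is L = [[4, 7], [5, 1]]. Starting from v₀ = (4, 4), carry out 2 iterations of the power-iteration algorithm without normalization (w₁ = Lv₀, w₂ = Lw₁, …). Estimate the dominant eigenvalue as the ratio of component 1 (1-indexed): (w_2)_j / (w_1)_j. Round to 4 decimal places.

7.8182

w1 = Lv₀ = (4·4 + 7·4; 5·4 + 1·4) = (44, 24)
w2 = Lw1 = (4·44 + 7·24; 5·44 + 1·24) = (344, 244)
Ratio at component: 344 / 44 = 7.8182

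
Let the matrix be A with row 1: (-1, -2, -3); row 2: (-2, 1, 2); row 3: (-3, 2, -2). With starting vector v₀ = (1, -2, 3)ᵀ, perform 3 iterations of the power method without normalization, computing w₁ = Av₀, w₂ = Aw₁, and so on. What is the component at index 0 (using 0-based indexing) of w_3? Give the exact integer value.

-161

w1 = Av₀ = (-6, 2, -13)
w2 = Aw1 = (41, -12, 48)
w3 = Aw2 = (-161, 2, -243)
The requested component of w3 is -161.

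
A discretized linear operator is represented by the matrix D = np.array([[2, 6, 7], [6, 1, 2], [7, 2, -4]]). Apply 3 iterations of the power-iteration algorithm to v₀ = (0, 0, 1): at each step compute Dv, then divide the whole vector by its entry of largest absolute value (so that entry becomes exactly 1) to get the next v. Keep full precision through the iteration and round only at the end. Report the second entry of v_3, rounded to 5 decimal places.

0.23309

Dv0 = (7.000000, 2.000000, -4.000000); divide by 7.000000 → v1 = (1.000000, 0.285714, -0.571429)
Dv1 = (-0.285714, 5.142857, 9.857143); divide by 9.857143 → v2 = (-0.028986, 0.521739, 1.000000)
Dv2 = (10.072464, 2.347826, -3.159420); divide by 10.072464 → v3 = (1.000000, 0.233094, -0.313669)
Requested entry of v3: 162/695 = 0.23309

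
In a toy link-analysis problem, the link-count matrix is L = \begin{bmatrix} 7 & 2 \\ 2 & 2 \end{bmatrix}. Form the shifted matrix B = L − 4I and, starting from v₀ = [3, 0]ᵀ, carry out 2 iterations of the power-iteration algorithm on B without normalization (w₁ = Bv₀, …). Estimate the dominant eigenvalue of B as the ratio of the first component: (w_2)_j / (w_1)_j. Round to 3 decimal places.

μ ≈ 4.333

B = L − 4I has rows (3, 2); (2, -2)
w1 = Bv₀ = (9, 6)
w2 = Bw1 = (39, 6)
Ratio: 39/9 = 4.333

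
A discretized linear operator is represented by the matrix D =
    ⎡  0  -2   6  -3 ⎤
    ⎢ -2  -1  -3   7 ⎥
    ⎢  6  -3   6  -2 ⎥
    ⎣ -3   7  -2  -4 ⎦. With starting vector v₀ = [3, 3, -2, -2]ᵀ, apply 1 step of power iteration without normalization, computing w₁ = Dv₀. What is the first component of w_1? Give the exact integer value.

-12

w1 = Dv₀ = (-12, -17, 1, 24)
The requested component of w1 is -12.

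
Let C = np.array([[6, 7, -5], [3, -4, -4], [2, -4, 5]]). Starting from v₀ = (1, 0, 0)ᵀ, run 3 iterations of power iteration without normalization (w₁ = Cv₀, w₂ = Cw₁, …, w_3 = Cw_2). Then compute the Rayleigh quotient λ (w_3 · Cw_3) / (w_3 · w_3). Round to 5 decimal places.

4.34871

w1 = Cv₀ = (6·1 + 7·0 + (-5)·0; 3·1 + (-4)·0 + (-4)·0; 2·1 + (-4)·0 + 5·0) = (6, 3, 2)
w2 = Cw1 = (6·6 + 7·3 + (-5)·2; 3·6 + (-4)·3 + (-4)·2; 2·6 + (-4)·3 + 5·2) = (47, -2, 10)
w3 = Cw2 = (218, 109, 152)
Cw3 = (1311, -390, 760)
w3·Cw3 = 218·1311 + 109·(-390) + 152·760 = 358808; w3·w3 = 218·218 + 109·109 + 152·152 = 82509
λ ≈ 358808/82509 = 4.34871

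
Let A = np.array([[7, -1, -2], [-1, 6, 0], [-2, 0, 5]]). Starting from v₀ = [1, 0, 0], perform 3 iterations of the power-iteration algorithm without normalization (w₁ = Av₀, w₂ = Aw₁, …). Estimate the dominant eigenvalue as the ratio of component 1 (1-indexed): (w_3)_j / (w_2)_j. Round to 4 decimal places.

w1 = Av₀ = (7·1 + (-1)·0 + (-2)·0; (-1)·1 + 6·0 + 0·0; (-2)·1 + 0·0 + 5·0) = (7, -1, -2)
w2 = Aw1 = (7·7 + (-1)·(-1) + (-2)·(-2); (-1)·7 + 6·(-1) + 0·(-2); (-2)·7 + 0·(-1) + 5·(-2)) = (54, -13, -24)
w3 = Aw2 = (439, -132, -228)
Ratio at component: 439 / 54 = 8.1296

8.1296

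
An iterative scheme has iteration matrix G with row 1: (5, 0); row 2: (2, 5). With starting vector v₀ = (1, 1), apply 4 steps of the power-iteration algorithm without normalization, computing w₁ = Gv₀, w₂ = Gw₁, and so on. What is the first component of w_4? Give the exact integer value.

w1 = Gv₀ = (5·1 + 0·1; 2·1 + 5·1) = (5, 7)
w2 = Gw1 = (5·5 + 0·7; 2·5 + 5·7) = (25, 45)
w3 = Gw2 = (125, 275)
w4 = Gw3 = (625, 1625)
The requested component of w4 is 625.

625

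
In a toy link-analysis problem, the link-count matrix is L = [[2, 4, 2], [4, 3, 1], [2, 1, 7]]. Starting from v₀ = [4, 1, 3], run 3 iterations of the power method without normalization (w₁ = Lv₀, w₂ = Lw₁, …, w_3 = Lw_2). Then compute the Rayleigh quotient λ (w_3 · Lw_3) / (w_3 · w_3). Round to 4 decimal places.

λ ≈ 8.8890

w1 = Lv₀ = (2·4 + 4·1 + 2·3; 4·4 + 3·1 + 1·3; 2·4 + 1·1 + 7·3) = (18, 22, 30)
w2 = Lw1 = (2·18 + 4·22 + 2·30; 4·18 + 3·22 + 1·30; 2·18 + 1·22 + 7·30) = (184, 168, 268)
w3 = Lw2 = (1576, 1508, 2412)
Lw3 = (14008, 13240, 21544)
w3·Lw3 = 1576·14008 + 1508·13240 + 2412·21544 = 94006656; w3·w3 = 1576·1576 + 1508·1508 + 2412·2412 = 10575584
λ ≈ 94006656/10575584 = 8.8890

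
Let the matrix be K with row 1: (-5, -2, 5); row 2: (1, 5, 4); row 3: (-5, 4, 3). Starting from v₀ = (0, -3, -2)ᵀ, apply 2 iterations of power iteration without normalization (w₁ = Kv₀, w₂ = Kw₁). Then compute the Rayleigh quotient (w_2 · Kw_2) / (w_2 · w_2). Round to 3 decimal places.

w1 = Kv₀ = (-4, -23, -18)
w2 = Kw1 = (-24, -191, -126)
Kw2 = (-128, -1483, -1022)
w2·Kw2 = (-24)·(-128) + (-191)·(-1483) + (-126)·(-1022) = 415097; w2·w2 = (-24)·(-24) + (-191)·(-191) + (-126)·(-126) = 52933
λ ≈ 415097/52933 = 7.842

7.842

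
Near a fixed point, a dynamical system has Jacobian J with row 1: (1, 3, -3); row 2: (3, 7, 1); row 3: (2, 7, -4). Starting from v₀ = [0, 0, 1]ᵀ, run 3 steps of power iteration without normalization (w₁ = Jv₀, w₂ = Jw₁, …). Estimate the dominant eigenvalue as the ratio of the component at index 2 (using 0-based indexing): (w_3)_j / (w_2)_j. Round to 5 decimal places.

λ ≈ -5.05882

w1 = Jv₀ = (-3, 1, -4)
w2 = Jw1 = (12, -6, 17)
w3 = Jw2 = (-57, 11, -86)
Ratio at component: -86 / 17 = -5.05882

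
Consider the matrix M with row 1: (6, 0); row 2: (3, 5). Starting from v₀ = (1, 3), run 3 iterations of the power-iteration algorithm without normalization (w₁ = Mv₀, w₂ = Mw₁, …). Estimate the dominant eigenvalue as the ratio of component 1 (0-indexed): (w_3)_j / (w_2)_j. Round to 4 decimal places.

w1 = Mv₀ = (6, 18)
w2 = Mw1 = (36, 108)
w3 = Mw2 = (216, 648)
Ratio at component: 648 / 108 = 6.0000

λ ≈ 6.0000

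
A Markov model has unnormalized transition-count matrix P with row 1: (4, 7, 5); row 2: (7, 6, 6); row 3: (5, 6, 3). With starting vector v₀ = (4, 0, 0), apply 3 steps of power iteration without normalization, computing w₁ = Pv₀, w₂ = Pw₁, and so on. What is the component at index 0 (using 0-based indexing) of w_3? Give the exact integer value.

w1 = Pv₀ = (16, 28, 20)
w2 = Pw1 = (360, 400, 308)
w3 = Pw2 = (5780, 6768, 5124)
The requested component of w3 is 5780.

5780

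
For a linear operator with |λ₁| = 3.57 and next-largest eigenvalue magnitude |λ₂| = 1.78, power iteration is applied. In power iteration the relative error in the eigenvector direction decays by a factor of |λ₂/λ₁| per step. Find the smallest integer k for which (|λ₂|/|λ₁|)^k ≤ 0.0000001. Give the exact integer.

24

|λ₂/λ₁| = 1.78/3.57 = 0.49860
Need k ≥ ln(0.0000001) / ln(0.49860) = -16.1181 / -0.6960 ≈ 23.160
Smallest integer k satisfying the bound: 24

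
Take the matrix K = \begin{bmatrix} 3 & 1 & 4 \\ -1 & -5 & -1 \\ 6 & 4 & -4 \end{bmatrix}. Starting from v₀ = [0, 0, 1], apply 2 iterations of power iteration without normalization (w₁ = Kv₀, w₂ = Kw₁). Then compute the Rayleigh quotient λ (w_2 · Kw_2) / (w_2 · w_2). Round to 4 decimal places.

λ ≈ -4.8247

w1 = Kv₀ = (3·0 + 1·0 + 4·1; (-1)·0 + (-5)·0 + (-1)·1; 6·0 + 4·0 + (-4)·1) = (4, -1, -4)
w2 = Kw1 = (3·4 + 1·(-1) + 4·(-4); (-1)·4 + (-5)·(-1) + (-1)·(-4); 6·4 + 4·(-1) + (-4)·(-4)) = (-5, 5, 36)
Kw2 = (134, -56, -154)
w2·Kw2 = (-5)·134 + 5·(-56) + 36·(-154) = -6494; w2·w2 = (-5)·(-5) + 5·5 + 36·36 = 1346
λ ≈ -6494/1346 = -4.8247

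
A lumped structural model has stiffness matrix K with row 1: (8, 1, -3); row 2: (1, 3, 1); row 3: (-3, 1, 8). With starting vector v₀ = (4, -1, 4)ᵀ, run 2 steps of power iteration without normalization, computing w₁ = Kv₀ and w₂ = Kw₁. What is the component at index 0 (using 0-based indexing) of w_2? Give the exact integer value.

w1 = Kv₀ = (8·4 + 1·(-1) + (-3)·4; 1·4 + 3·(-1) + 1·4; (-3)·4 + 1·(-1) + 8·4) = (19, 5, 19)
w2 = Kw1 = (8·19 + 1·5 + (-3)·19; 1·19 + 3·5 + 1·19; (-3)·19 + 1·5 + 8·19) = (100, 53, 100)
The requested component of w2 is 100.

100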